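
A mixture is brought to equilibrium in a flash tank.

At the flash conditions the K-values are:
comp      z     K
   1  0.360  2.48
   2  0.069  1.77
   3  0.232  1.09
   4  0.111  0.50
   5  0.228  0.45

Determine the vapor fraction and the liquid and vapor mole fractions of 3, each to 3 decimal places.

Rachford–Rice: g(ψ) = Σ zᵢ(Kᵢ−1)/(1+ψ(Kᵢ−1)) = 0.
Feasibility: ΣzᵢKᵢ = 1.426, Σzᵢ/Kᵢ = 1.126 — both > 1, two phases present.
Newton–Raphson from ψ = 0.5:
  ψ = 0.500: g = 0.1176, g' = -0.464 → ψ = 0.753
  ψ = 0.753: g = 0.0019, g' = -0.467 → ψ = 0.758
Converged at ψ = 0.758.
Compositions from xᵢ = zᵢ/(1+ψ(Kᵢ−1)), yᵢ = Kᵢxᵢ:
  1: x = 0.170, y = 0.421
  2: x = 0.044, y = 0.077
  3: x = 0.217, y = 0.237
  4: x = 0.179, y = 0.089
  5: x = 0.391, y = 0.176

ψ = 0.758, x_3 = 0.217, y_3 = 0.237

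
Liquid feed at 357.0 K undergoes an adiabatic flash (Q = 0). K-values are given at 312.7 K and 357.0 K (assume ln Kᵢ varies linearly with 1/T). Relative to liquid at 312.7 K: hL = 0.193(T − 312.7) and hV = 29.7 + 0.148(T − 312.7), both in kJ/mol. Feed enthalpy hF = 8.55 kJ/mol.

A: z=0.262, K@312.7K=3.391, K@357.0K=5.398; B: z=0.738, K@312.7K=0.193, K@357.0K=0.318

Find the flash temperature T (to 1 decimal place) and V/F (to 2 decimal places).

T = 336.6 K, V/F = 0.14

Adiabatic flash: solve Rachford–Rice at each trial T, then check hF = ψ·hV(T) + (1−ψ)·hL(T).
  T = 312.7 K: K = (3.391, 0.193), RR gives ψ = 0.016, H_out = 0.475 kJ/mol
  T = 357.0 K: K = (5.398, 0.318), RR gives ψ = 0.216, H_out = 14.544 kJ/mol
  T = 334.9 K: K = (4.347, 0.252), RR gives ψ = 0.130, H_out = 8.009 kJ/mol
  T = 345.9 K: K = (4.858, 0.284), RR gives ψ = 0.175, H_out = 11.334 kJ/mol
  T = 340.4 K: K = (4.600, 0.268), RR gives ψ = 0.153, H_out = 9.694 kJ/mol
  T = 337.6 K: K = (4.470, 0.260), RR gives ψ = 0.141, H_out = 8.842 kJ/mol
  T = 336.2 K: K = (4.406, 0.256), RR gives ψ = 0.135, H_out = 8.412 kJ/mol
Linear interpolation between T = 336.2 (H_out = 8.412) and T = 337.6 (H_out = 8.842) on hF = 8.55 gives T ≈ 336.6 K, at which ψ = 0.14.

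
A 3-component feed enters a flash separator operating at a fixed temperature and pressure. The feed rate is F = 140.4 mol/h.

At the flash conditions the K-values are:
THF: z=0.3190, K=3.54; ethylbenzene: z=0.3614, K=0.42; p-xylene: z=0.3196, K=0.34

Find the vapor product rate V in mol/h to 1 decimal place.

Iterate (Newton) starting at V/F = 0.68:
  V/F = 0.6800: g = -0.43170, g' = -1.0664 → V/F = 0.2752
  V/F = 0.2752: g = -0.03026, g' = -1.0930 → V/F = 0.2475
  V/F = 0.2475: g = 0.00064, g' = -1.1405 → V/F = 0.2481
Converged at V/F = 0.2481.
Then V = V/F·F = 0.2481·140.4 = 34.8 mol/h and L = F − V = 105.6 mol/h.

V = 34.8 mol/h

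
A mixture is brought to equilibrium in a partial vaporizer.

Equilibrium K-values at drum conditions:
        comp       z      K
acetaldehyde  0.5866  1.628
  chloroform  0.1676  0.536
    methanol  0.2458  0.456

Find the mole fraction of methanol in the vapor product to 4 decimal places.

y_methanol = 0.1524

Let ψ = V/F and solve Σ zᵢ(Kᵢ−1)/(1+ψ(Kᵢ−1)) = 0.
Feasibility: ΣzᵢKᵢ = 1.1569, Σzᵢ/Kᵢ = 1.2120 — both > 1, two phases present.
Newton–Raphson from ψ = 0.5:
  ψ = 0.5000: g = -0.00458, g' = -0.3324 → ψ = 0.4862
Converged at ψ = 0.4862.
Compositions from xᵢ = zᵢ/(1+ψ(Kᵢ−1)), yᵢ = Kᵢxᵢ:
  acetaldehyde: x = 0.4494, y = 0.7316
  chloroform: x = 0.2164, y = 0.1160
  methanol: x = 0.3342, y = 0.1524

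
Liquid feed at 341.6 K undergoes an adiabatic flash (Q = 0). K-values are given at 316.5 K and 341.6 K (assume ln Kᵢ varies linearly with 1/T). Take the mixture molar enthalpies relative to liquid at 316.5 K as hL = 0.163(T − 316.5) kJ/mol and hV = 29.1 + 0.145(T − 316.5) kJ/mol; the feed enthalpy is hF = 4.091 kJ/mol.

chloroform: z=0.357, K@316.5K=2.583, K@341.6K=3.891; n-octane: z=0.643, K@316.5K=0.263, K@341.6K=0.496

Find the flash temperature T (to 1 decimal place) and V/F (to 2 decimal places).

Adiabatic flash: solve Rachford–Rice at each trial T, then check hF = ψ·hV(T) + (1−ψ)·hL(T).
  T = 316.5 K: K = (2.583, 0.263), RR gives ψ = 0.078, H_out = 2.276 kJ/mol
  T = 341.6 K: K = (3.891, 0.496), RR gives ψ = 0.486, H_out = 18.012 kJ/mol
  T = 329.1 K: K = (3.198, 0.366), RR gives ψ = 0.271, H_out = 9.865 kJ/mol
  T = 322.8 K: K = (2.880, 0.311), RR gives ψ = 0.176, H_out = 6.138 kJ/mol
  T = 319.6 K: K = (2.727, 0.286), RR gives ψ = 0.128, H_out = 4.210 kJ/mol
  T = 318.1 K: K = (2.656, 0.275), RR gives ψ = 0.104, H_out = 3.285 kJ/mol
Linear interpolation between T = 318.1 (H_out = 3.285) and T = 319.6 (H_out = 4.210) on hF = 4.091 gives T ≈ 319.4 K, at which ψ = 0.12.

T = 319.4 K, V/F = 0.12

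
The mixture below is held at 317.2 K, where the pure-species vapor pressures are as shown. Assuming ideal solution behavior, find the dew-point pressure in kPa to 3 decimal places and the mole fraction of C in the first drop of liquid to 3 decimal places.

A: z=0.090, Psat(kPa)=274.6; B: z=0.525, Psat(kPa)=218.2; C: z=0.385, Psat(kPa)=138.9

Pdew = 181.634 kPa, x_C = 0.503

At the dew point ψ → 1, so Σzᵢ/Kᵢ = 1 with Kᵢ = Pᵢˢᵃᵗ/P ⇒ 1/P = Σzᵢ/Pᵢˢᵃᵗ.
1/P = 0.090/274.6 + 0.525/218.2 + 0.385/138.9 = 0.005506 ⇒ P = 181.634 kPa
xᵢ = zᵢP/Pᵢˢᵃᵗ ⇒ x_C = 0.385·181.634/138.9 = 0.503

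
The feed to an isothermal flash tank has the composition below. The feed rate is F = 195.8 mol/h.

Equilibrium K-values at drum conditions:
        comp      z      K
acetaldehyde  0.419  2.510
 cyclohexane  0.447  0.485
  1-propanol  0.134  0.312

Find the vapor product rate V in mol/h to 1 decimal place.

Newton iteration, ψ⁰ = 0.45:
  ψ = 0.450: g = -0.0565, g' = -0.673 → ψ = 0.366
  ψ = 0.366: g = 0.0006, g' = -0.690 → ψ = 0.367
Converged at ψ = 0.367.
Then V = ψ·F = 0.3669·195.8 = 71.8 mol/h and L = F − V = 124.0 mol/h.

V = 71.8 mol/h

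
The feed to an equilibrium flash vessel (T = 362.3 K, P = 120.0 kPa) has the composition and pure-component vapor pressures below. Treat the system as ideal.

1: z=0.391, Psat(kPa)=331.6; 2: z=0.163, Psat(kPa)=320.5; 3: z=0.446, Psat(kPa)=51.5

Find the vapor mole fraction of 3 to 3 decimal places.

Raoult's law: Kᵢ = Pᵢˢᵃᵗ/P = Pᵢˢᵃᵗ/120.0.
  K_1 = 331.6/120.0 = 2.76333, K_2 = 320.5/120.0 = 2.67083, K_3 = 51.5/120.0 = 0.42917
Iterate (Newton) starting at V/F = 0.5:
  V/F = 0.500: g = 0.1585, g' = -0.763 → V/F = 0.708
  V/F = 0.708: g = 0.0043, g' = -0.745 → V/F = 0.714
Converged at V/F = 0.714.
Compositions from xᵢ = zᵢ/(1+V/F(Kᵢ−1)), yᵢ = Kᵢxᵢ:
  1: x = 0.173, y = 0.478
  2: x = 0.074, y = 0.199
  3: x = 0.752, y = 0.323

y_3 = 0.323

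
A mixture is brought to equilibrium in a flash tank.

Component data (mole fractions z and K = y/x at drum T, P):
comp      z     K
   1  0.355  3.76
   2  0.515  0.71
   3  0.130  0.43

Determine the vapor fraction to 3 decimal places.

ψ = 0.748

Iterate (Newton) starting at ψ = 0.5:
  ψ = 0.500: g = 0.1334, g' = -0.619 → ψ = 0.715
  ψ = 0.715: g = 0.0159, g' = -0.495 → ψ = 0.747
  ψ = 0.747: g = 0.0001, g' = -0.487 → ψ = 0.748
Converged at ψ = 0.748.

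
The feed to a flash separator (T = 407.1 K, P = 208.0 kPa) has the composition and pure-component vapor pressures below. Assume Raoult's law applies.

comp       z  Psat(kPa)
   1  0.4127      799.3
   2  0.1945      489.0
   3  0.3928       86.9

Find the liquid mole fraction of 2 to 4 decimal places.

Raoult's law: Kᵢ = Pᵢˢᵃᵗ/P = Pᵢˢᵃᵗ/208.0.
  K_1 = 799.3/208.0 = 3.842788, K_2 = 489.0/208.0 = 2.350962, K_3 = 86.9/208.0 = 0.417788
Newton iteration, β⁰ = 0.5:
  β = 0.5000: g = 0.31875, g' = -0.9602 → β = 0.8319
  β = 0.8319: g = 0.02885, g' = -0.8740 → β = 0.8649
  β = 0.8649: g = -0.00032, g' = -0.8946 → β = 0.8646
Converged at β = 0.8646.
Compositions from xᵢ = zᵢ/(1+β(Kᵢ−1)), yᵢ = Kᵢxᵢ:
  1: x = 0.1194, y = 0.4586
  2: x = 0.0897, y = 0.2109
  3: x = 0.7909, y = 0.3304

x_2 = 0.0897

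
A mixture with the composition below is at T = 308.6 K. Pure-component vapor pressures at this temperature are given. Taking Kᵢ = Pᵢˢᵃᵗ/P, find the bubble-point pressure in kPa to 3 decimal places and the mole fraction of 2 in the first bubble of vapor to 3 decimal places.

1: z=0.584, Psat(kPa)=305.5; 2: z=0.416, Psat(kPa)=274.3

At the bubble point ψ → 0, so ΣzᵢKᵢ = 1 with Kᵢ = Pᵢˢᵃᵗ/P ⇒ P = ΣzᵢPᵢˢᵃᵗ.
P = 0.584·305.5 + 0.416·274.3 = 292.521 kPa
yᵢ = zᵢPᵢˢᵃᵗ/P ⇒ y_2 = 0.416·274.3/292.521 = 0.390

Pbub = 292.521 kPa, y_2 = 0.390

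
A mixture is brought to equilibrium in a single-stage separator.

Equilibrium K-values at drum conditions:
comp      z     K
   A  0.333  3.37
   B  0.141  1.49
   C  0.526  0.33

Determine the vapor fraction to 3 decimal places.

ψ = 0.381

Let ψ = V/F and solve Σ zᵢ(Kᵢ−1)/(1+ψ(Kᵢ−1)) = 0.
Feasibility: ΣzᵢKᵢ = 1.506, Σzᵢ/Kᵢ = 1.787 — both > 1, two phases present.
Newton iteration, ψ⁰ = 0.47:
  ψ = 0.470: g = -0.0849, g' = -0.944 → ψ = 0.380
  ψ = 0.380: g = 0.0006, g' = -0.967 → ψ = 0.381
Converged at ψ = 0.381.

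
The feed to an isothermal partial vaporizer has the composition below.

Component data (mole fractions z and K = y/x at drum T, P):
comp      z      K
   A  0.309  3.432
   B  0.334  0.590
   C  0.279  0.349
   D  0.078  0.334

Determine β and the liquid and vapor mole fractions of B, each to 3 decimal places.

β = 0.287, x_B = 0.379, y_B = 0.223

Material balance + equilibrium reduce to Σ zᵢ(Kᵢ−1)/(1+β(Kᵢ−1)) = 0.
Check two-phase: ΣzᵢKᵢ = 1.381 > 1 and Σzᵢ/Kᵢ = 1.689 > 1, so g(0) = 0.381 > 0 and g(1) = -0.689 < 0.
Iterate (Newton) starting at β = 0.5:
  β = 0.500: g = -0.1803, g' = -0.799 → β = 0.274
  β = 0.274: g = 0.0119, g' = -0.956 → β = 0.287
Converged at β = 0.287.
Compositions from xᵢ = zᵢ/(1+β(Kᵢ−1)), yᵢ = Kᵢxᵢ:
  A: x = 0.182, y = 0.625
  B: x = 0.379, y = 0.223
  C: x = 0.343, y = 0.120
  D: x = 0.096, y = 0.032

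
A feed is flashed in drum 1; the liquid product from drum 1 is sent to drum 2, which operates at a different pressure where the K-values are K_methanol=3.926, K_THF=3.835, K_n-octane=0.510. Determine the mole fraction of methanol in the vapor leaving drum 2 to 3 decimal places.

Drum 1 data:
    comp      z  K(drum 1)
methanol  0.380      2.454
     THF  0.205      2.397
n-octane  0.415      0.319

y_methanol (drum 2) = 0.365

Drum 1:
Let ψ₁ = V/F and solve Σ zᵢ(Kᵢ−1)/(1+ψ₁(Kᵢ−1)) = 0.
Feasibility: ΣzᵢKᵢ = 1.556, Σzᵢ/Kᵢ = 1.541 — both > 1, two phases present.
Newton–Raphson from ψ₁ = 0.5:
  ψ₁ = 0.500: g = 0.0600, g' = -0.851 → ψ₁ = 0.571
  ψ₁ = 0.571: g = -0.0009, g' = -0.879 → ψ₁ = 0.570
Converged at ψ₁ = 0.570.
Drum-1 compositions:
  methanol: x = 0.208, y = 0.510
  THF: x = 0.114, y = 0.274
  n-octane: x = 0.678, y = 0.216
Drum-2 feed = drum-1 liquid: z₂ = (0.2079, 0.1142, 0.6780).
Drum 2:
Rachford–Rice: g(ψ₂) = Σ zᵢ(Kᵢ−1)/(1+ψ₂(Kᵢ−1)) = 0.
Check two-phase: ΣzᵢKᵢ = 1.600 > 1 and Σzᵢ/Kᵢ = 1.412 > 1, so g(0) = 0.600 > 0 and g(1) = -0.412 < 0.
Newton–Raphson from ψ₂ = 0.52:
  ψ₂ = 0.520: g = -0.0738, g' = -0.723 → ψ₂ = 0.418
  ψ₂ = 0.418: g = 0.0040, g' = -0.810 → ψ₂ = 0.423
Converged at ψ₂ = 0.423.
  methanol: x = 0.093, y = 0.365
  THF: x = 0.052, y = 0.199
  n-octane: x = 0.855, y = 0.436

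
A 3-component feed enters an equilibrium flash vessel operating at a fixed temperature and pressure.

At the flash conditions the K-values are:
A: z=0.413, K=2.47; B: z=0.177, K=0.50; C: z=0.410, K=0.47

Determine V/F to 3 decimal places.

V/F = 0.393

Material balance + equilibrium reduce to Σ zᵢ(Kᵢ−1)/(1+V/F(Kᵢ−1)) = 0.
Check two-phase: ΣzᵢKᵢ = 1.301 > 1 and Σzᵢ/Kᵢ = 1.394 > 1, so g(0) = 0.301 > 0 and g(1) = -0.394 < 0.
Newton–Raphson from V/F = 0.34:
  V/F = 0.340: g = 0.0331, g' = -0.632 → V/F = 0.392
  V/F = 0.392: g = 0.0006, g' = -0.611 → V/F = 0.393
Converged at V/F = 0.393.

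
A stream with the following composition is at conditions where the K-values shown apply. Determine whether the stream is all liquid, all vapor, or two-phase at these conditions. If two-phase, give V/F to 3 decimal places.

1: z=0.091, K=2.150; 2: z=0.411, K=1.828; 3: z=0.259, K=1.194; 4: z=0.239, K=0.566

all vapor

ΣzᵢKᵢ = 1.391; Σzᵢ/Kᵢ = 0.906.
Since Σzᵢ/Kᵢ < 1 the mixture is above its dew point — single vapor phase.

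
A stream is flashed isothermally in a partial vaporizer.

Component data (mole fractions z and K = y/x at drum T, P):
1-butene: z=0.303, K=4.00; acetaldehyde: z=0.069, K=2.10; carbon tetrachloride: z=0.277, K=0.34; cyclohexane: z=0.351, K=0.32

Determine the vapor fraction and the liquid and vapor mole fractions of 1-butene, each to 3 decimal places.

ψ = 0.306, x_1-butene = 0.158, y_1-butene = 0.632

Rachford–Rice: g(ψ) = Σ zᵢ(Kᵢ−1)/(1+ψ(Kᵢ−1)) = 0.
Check two-phase: ΣzᵢKᵢ = 1.563 > 1 and Σzᵢ/Kᵢ = 2.020 > 1, so g(0) = 0.563 > 0 and g(1) = -1.020 < 0.
Newton iteration, ψ⁰ = 0.5:
  ψ = 0.500: g = -0.2219, g' = -1.112 → ψ = 0.301
  ψ = 0.301: g = 0.0071, g' = -1.245 → ψ = 0.306
Converged at ψ = 0.306.
Compositions from xᵢ = zᵢ/(1+ψ(Kᵢ−1)), yᵢ = Kᵢxᵢ:
  1-butene: x = 0.158, y = 0.632
  acetaldehyde: x = 0.052, y = 0.108
  carbon tetrachloride: x = 0.347, y = 0.118
  cyclohexane: x = 0.443, y = 0.142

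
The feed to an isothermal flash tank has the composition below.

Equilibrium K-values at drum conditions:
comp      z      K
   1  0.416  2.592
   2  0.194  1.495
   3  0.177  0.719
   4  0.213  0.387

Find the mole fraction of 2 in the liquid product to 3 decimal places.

Material balance + equilibrium reduce to Σ zᵢ(Kᵢ−1)/(1+β(Kᵢ−1)) = 0.
Check two-phase: ΣzᵢKᵢ = 1.578 > 1 and Σzᵢ/Kᵢ = 1.087 > 1, so g(0) = 0.578 > 0 and g(1) = -0.087 < 0.
Iterate (Newton) starting at β = 0.53:
  β = 0.530: g = 0.1834, g' = -0.535 → β = 0.873
  β = 0.873: g = -0.0026, g' = -0.603 → β = 0.869
Converged at β = 0.869.
Compositions from xᵢ = zᵢ/(1+β(Kᵢ−1)), yᵢ = Kᵢxᵢ:
  1: x = 0.175, y = 0.453
  2: x = 0.136, y = 0.203
  3: x = 0.234, y = 0.168
  4: x = 0.456, y = 0.176

x_2 = 0.136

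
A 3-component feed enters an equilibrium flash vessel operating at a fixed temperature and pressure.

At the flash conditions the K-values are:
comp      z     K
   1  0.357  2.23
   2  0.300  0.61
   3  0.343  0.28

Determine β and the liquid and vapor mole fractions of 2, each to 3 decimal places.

Let β = V/F and solve Σ zᵢ(Kᵢ−1)/(1+β(Kᵢ−1)) = 0.
Check two-phase: ΣzᵢKᵢ = 1.075 > 1 and Σzᵢ/Kᵢ = 1.877 > 1, so g(0) = 0.075 > 0 and g(1) = -0.877 < 0.
Iterate (Newton) starting at β = 0.38:
  β = 0.380: g = -0.1781, g' = -0.651 → β = 0.106
  β = 0.106: g = -0.0012, g' = -0.681 → β = 0.105
Converged at β = 0.105.
Compositions from xᵢ = zᵢ/(1+β(Kᵢ−1)), yᵢ = Kᵢxᵢ:
  1: x = 0.316, y = 0.705
  2: x = 0.313, y = 0.191
  3: x = 0.371, y = 0.104

β = 0.105, x_2 = 0.313, y_2 = 0.191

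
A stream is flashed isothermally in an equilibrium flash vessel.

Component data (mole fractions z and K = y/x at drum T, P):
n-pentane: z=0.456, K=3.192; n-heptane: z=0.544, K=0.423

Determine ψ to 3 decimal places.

ψ = 0.542

Rachford–Rice: g(ψ) = Σ zᵢ(Kᵢ−1)/(1+ψ(Kᵢ−1)) = 0.
g(0) = ΣzᵢKᵢ − 1 = 0.686 and g(1) = 1 − Σzᵢ/Kᵢ = -0.429, so a root lies in (0, 1).
Newton–Raphson from ψ = 0.5:
  ψ = 0.500: g = 0.0357, g' = -0.856 → ψ = 0.542
Converged at ψ = 0.542.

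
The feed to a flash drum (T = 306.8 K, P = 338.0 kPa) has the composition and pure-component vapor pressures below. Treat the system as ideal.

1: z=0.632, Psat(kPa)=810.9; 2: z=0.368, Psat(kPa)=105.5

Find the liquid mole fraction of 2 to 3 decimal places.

Raoult's law: Kᵢ = Pᵢˢᵃᵗ/P = Pᵢˢᵃᵗ/338.0.
  K_1 = 810.9/338.0 = 2.39911, K_2 = 105.5/338.0 = 0.31213
Let ψ = V/F and solve Σ zᵢ(Kᵢ−1)/(1+ψ(Kᵢ−1)) = 0.
Check two-phase: ΣzᵢKᵢ = 1.631 > 1 and Σzᵢ/Kᵢ = 1.442 > 1, so g(0) = 0.631 > 0 and g(1) = -0.442 < 0.
Binary case is linear: z₁(K₁−1)(1+ψ(K₂−1)) + z₂(K₂−1)(1+ψ(K₁−1)) = 0
⇒ ψ = [z₁(K₁−1)+z₂(K₂−1)] / [−(K₁−1)(K₂−1)] = 0.6311/0.9624 = 0.656
Compositions from xᵢ = zᵢ/(1+ψ(Kᵢ−1)), yᵢ = Kᵢxᵢ:
  1: x = 0.330, y = 0.791
  2: x = 0.670, y = 0.209

x_2 = 0.670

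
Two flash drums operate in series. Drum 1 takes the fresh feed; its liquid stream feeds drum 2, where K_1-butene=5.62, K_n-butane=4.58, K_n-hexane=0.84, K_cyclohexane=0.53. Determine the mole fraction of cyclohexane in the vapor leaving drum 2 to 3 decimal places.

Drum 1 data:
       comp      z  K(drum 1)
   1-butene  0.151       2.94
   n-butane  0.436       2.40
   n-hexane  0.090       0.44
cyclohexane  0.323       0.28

y_cyclohexane (drum 2) = 0.399

Drum 1:
Rachford–Rice: g(ψ₁) = Σ zᵢ(Kᵢ−1)/(1+ψ₁(Kᵢ−1)) = 0.
Feasibility: ΣzᵢKᵢ = 1.620, Σzᵢ/Kᵢ = 1.591 — both > 1, two phases present.
Iterate (Newton) starting at ψ₁ = 0.38:
  ψ₁ = 0.380: g = 0.1829, g' = -0.915 → ψ₁ = 0.580
  ψ₁ = 0.580: g = 0.0009, g' = -0.942 → ψ₁ = 0.581
Converged at ψ₁ = 0.581.
Drum-1 compositions:
  1-butene: x = 0.071, y = 0.209
  n-butane: x = 0.240, y = 0.577
  n-hexane: x = 0.133, y = 0.059
  cyclohexane: x = 0.555, y = 0.155
Drum-2 feed = drum-1 liquid: z₂ = (0.0710, 0.2405, 0.1334, 0.5551).
Drum 2:
Let ψ₂ = V/F and solve Σ zᵢ(Kᵢ−1)/(1+ψ₂(Kᵢ−1)) = 0.
Feasibility: ΣzᵢKᵢ = 1.907, Σzᵢ/Kᵢ = 1.271 — both > 1, two phases present.
Newton iteration, ψ₂⁰ = 0.51:
  ψ₂ = 0.510: g = 0.0360, g' = -0.737 → ψ₂ = 0.559
  ψ₂ = 0.559: g = 0.0012, g' = -0.690 → ψ₂ = 0.561
Converged at ψ₂ = 0.561.
  1-butene: x = 0.020, y = 0.111
  n-butane: x = 0.080, y = 0.366
  n-hexane: x = 0.147, y = 0.123
  cyclohexane: x = 0.754, y = 0.399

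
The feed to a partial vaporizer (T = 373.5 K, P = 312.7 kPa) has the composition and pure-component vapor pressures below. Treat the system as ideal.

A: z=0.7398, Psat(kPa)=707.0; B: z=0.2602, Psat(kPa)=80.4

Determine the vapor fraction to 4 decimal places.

ψ = 0.7895

Raoult's law: Kᵢ = Pᵢˢᵃᵗ/P = Pᵢˢᵃᵗ/312.7.
  K_A = 707.0/312.7 = 2.260953, K_B = 80.4/312.7 = 0.257115
Iterate (Newton) starting at ψ = 0.5:
  ψ = 0.5000: g = 0.26461, g' = -0.8059 → ψ = 0.8283
  ψ = 0.8283: g = -0.04625, g' = -1.2520 → ψ = 0.7914
  ψ = 0.7914: g = -0.00215, g' = -1.1403 → ψ = 0.7895
Converged at ψ = 0.7895.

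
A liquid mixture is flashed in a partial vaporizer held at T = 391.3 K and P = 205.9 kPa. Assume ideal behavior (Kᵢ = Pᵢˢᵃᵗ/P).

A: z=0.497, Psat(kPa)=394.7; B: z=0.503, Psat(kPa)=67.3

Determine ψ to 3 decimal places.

Raoult's law: Kᵢ = Pᵢˢᵃᵗ/P = Pᵢˢᵃᵗ/205.9.
  K_A = 394.7/205.9 = 1.91695, K_B = 67.3/205.9 = 0.32686
Let ψ = V/F and solve Σ zᵢ(Kᵢ−1)/(1+ψ(Kᵢ−1)) = 0.
g(0) = ΣzᵢKᵢ − 1 = 0.117 and g(1) = 1 − Σzᵢ/Kᵢ = -0.798, so a root lies in (0, 1).
Binary case is linear: z₁(K₁−1)(1+ψ(K₂−1)) + z₂(K₂−1)(1+ψ(K₁−1)) = 0
⇒ ψ = [z₁(K₁−1)+z₂(K₂−1)] / [−(K₁−1)(K₂−1)] = 0.1171/0.6172 = 0.190

ψ = 0.190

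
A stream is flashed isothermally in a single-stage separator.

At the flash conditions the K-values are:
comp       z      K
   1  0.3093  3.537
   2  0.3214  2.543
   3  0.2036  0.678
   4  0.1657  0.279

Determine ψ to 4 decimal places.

ψ = 0.9130

Let ψ = V/F and solve Σ zᵢ(Kᵢ−1)/(1+ψ(Kᵢ−1)) = 0.
Feasibility: ΣzᵢKᵢ = 2.0956, Σzᵢ/Kᵢ = 1.1080 — both > 1, two phases present.
Newton iteration, ψ⁰ = 0.5:
  ψ = 0.5000: g = 0.36090, g' = -0.8713 → ψ = 0.9142
  ψ = 0.9142: g = -0.00128, g' = -1.0961 → ψ = 0.9130
Converged at ψ = 0.9130.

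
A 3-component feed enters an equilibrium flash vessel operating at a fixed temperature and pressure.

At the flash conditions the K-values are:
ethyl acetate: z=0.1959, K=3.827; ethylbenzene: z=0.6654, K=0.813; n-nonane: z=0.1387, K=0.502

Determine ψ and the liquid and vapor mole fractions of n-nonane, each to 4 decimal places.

ψ = 0.5006, x_n-nonane = 0.1848, y_n-nonane = 0.0928

Let ψ = V/F and solve Σ zᵢ(Kᵢ−1)/(1+ψ(Kᵢ−1)) = 0.
Check two-phase: ΣzᵢKᵢ = 1.3603 > 1 and Σzᵢ/Kᵢ = 1.1459 > 1, so g(0) = 0.3603 > 0 and g(1) = -0.1459 < 0.
Iterate (Newton) starting at ψ = 0.54:
  ψ = 0.5400: g = -0.01369, g' = -0.3384 → ψ = 0.4995
  ψ = 0.4995: g = 0.00039, g' = -0.3583 → ψ = 0.5006
Converged at ψ = 0.5006.
Compositions from xᵢ = zᵢ/(1+ψ(Kᵢ−1)), yᵢ = Kᵢxᵢ:
  ethyl acetate: x = 0.0811, y = 0.3104
  ethylbenzene: x = 0.7341, y = 0.5968
  n-nonane: x = 0.1848, y = 0.0928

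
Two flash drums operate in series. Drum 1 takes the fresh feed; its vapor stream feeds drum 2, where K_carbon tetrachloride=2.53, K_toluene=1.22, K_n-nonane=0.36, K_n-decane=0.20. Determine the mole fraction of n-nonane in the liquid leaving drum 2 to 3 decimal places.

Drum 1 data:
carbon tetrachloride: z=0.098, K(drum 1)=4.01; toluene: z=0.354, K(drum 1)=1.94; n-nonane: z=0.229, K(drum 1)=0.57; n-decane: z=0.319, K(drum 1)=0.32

x_n-nonane (drum 2) = 0.206

Drum 1:
Material balance + equilibrium reduce to Σ zᵢ(Kᵢ−1)/(1+ψ₁(Kᵢ−1)) = 0.
Check two-phase: ΣzᵢKᵢ = 1.312 > 1 and Σzᵢ/Kᵢ = 1.606 > 1, so g(0) = 0.312 > 0 and g(1) = -0.606 < 0.
Newton iteration, ψ₁⁰ = 0.52:
  ψ₁ = 0.520: g = -0.1239, g' = -0.699 → ψ₁ = 0.343
  ψ₁ = 0.343: g = -0.0015, g' = -0.703 → ψ₁ = 0.341
Converged at ψ₁ = 0.341.
Drum-1 compositions:
  carbon tetrachloride: x = 0.048, y = 0.194
  toluene: x = 0.268, y = 0.520
  n-nonane: x = 0.268, y = 0.153
  n-decane: x = 0.415, y = 0.133
Drum-2 feed = drum-1 vapor: z₂ = (0.1940, 0.5202, 0.1529, 0.1329).
Drum 2:
Material balance + equilibrium reduce to Σ zᵢ(Kᵢ−1)/(1+ψ₂(Kᵢ−1)) = 0.
Feasibility: ΣzᵢKᵢ = 1.207, Σzᵢ/Kᵢ = 1.592 — both > 1, two phases present.
Iterate (Newton) starting at ψ₂ = 0.53:
  ψ₂ = 0.530: g = -0.0662, g' = -0.558 → ψ₂ = 0.411
  ψ₂ = 0.411: g = -0.0042, g' = -0.497 → ψ₂ = 0.403
Converged at ψ₂ = 0.403.
  carbon tetrachloride: x = 0.120, y = 0.304
  toluene: x = 0.478, y = 0.583
  n-nonane: x = 0.206, y = 0.074
  n-decane: x = 0.196, y = 0.039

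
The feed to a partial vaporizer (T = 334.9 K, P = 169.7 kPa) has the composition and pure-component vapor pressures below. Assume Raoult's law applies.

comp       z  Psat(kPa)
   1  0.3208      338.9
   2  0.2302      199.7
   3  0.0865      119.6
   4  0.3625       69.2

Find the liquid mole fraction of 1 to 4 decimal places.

Raoult's law: Kᵢ = Pᵢˢᵃᵗ/P = Pᵢˢᵃᵗ/169.7.
  K_1 = 338.9/169.7 = 1.997054, K_2 = 199.7/169.7 = 1.176783, K_3 = 119.6/169.7 = 0.704773, K_4 = 69.2/169.7 = 0.407778
Let ψ = V/F and solve Σ zᵢ(Kᵢ−1)/(1+ψ(Kᵢ−1)) = 0.
g(0) = ΣzᵢKᵢ − 1 = 0.1203 and g(1) = 1 − Σzᵢ/Kᵢ = -0.3680, so a root lies in (0, 1).
Newton iteration, ψ⁰ = 0.5:
  ψ = 0.5000: g = -0.08411, g' = -0.4151 → ψ = 0.2974
  ψ = 0.2974: g = -0.00319, g' = -0.3926 → ψ = 0.2892
Converged at ψ = 0.2892.
Compositions from xᵢ = zᵢ/(1+ψ(Kᵢ−1)), yᵢ = Kᵢxᵢ:
  1: x = 0.2490, y = 0.4973
  2: x = 0.2190, y = 0.2577
  3: x = 0.0946, y = 0.0667
  4: x = 0.4374, y = 0.1784

x_1 = 0.2490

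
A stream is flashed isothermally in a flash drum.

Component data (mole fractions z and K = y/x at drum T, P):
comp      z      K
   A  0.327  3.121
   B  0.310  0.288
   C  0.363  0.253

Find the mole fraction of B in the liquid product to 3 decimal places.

Let ψ = V/F and solve Σ zᵢ(Kᵢ−1)/(1+ψ(Kᵢ−1)) = 0.
Check two-phase: ΣzᵢKᵢ = 1.202 > 1 and Σzᵢ/Kᵢ = 2.616 > 1, so g(0) = 0.202 > 0 and g(1) = -1.616 < 0.
Newton–Raphson from ψ = 0.45:
  ψ = 0.450: g = -0.3784, g' = -1.185 → ψ = 0.131
  ψ = 0.131: g = -0.0008, g' = -1.342 → ψ = 0.130
Converged at ψ = 0.130.
Compositions from xᵢ = zᵢ/(1+ψ(Kᵢ−1)), yᵢ = Kᵢxᵢ:
  A: x = 0.256, y = 0.800
  B: x = 0.342, y = 0.098
  C: x = 0.402, y = 0.102

x_B = 0.342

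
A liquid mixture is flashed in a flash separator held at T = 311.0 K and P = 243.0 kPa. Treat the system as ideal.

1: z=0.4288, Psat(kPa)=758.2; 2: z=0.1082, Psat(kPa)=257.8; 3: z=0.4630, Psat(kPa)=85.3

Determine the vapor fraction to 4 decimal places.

Raoult's law: Kᵢ = Pᵢˢᵃᵗ/P = Pᵢˢᵃᵗ/243.0.
  K_1 = 758.2/243.0 = 3.120165, K_2 = 257.8/243.0 = 1.060905, K_3 = 85.3/243.0 = 0.351029
Newton–Raphson from ψ = 0.42:
  ψ = 0.4200: g = 0.07426, g' = -0.9082 → ψ = 0.5018
  ψ = 0.5018: g = 0.00133, g' = -0.8817 → ψ = 0.5033
Converged at ψ = 0.5033.

ψ = 0.5033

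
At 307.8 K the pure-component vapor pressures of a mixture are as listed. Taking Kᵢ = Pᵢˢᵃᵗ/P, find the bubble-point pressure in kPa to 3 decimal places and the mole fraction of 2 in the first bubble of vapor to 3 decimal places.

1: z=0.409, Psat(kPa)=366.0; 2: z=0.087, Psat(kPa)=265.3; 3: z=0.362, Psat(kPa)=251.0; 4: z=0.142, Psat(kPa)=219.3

Pbub = 294.778 kPa, y_2 = 0.078

At the bubble point ψ → 0, so ΣzᵢKᵢ = 1 with Kᵢ = Pᵢˢᵃᵗ/P ⇒ P = ΣzᵢPᵢˢᵃᵗ.
P = 0.409·366.0 + 0.087·265.3 + 0.362·251.0 + 0.142·219.3 = 294.778 kPa
yᵢ = zᵢPᵢˢᵃᵗ/P ⇒ y_2 = 0.087·265.3/294.778 = 0.078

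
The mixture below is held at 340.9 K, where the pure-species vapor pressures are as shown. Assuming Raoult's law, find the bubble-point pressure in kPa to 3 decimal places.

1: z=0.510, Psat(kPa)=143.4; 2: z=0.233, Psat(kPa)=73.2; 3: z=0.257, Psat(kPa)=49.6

Pbub = 102.937 kPa

At the bubble point ψ → 0, so ΣzᵢKᵢ = 1 with Kᵢ = Pᵢˢᵃᵗ/P ⇒ P = ΣzᵢPᵢˢᵃᵗ.
P = 0.510·143.4 + 0.233·73.2 + 0.257·49.6 = 102.937 kPa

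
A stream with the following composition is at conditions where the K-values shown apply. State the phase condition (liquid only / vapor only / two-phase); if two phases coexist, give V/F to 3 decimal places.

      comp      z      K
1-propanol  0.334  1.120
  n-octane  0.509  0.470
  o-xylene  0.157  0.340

ΣzᵢKᵢ = 0.667; Σzᵢ/Kᵢ = 1.843.
Since ΣzᵢKᵢ < 1 the mixture is below its bubble point — single liquid phase.

liquid only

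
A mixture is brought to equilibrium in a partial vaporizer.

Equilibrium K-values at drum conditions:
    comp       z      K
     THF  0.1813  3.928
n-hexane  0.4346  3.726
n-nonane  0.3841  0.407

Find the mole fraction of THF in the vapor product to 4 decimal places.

y_THF = 0.1958

Newton iteration, β⁰ = 0.52:
  β = 0.5200: g = 0.37117, g' = -1.0792 → β = 0.8639
  β = 0.8639: g = 0.03647, g' = -0.9796 → β = 0.9012
  β = 0.9012: g = -0.00055, g' = -1.0107 → β = 0.9006
Converged at β = 0.9006.
Compositions from xᵢ = zᵢ/(1+β(Kᵢ−1)), yᵢ = Kᵢxᵢ:
  THF: x = 0.0498, y = 0.1958
  n-hexane: x = 0.1258, y = 0.4687
  n-nonane: x = 0.8244, y = 0.3355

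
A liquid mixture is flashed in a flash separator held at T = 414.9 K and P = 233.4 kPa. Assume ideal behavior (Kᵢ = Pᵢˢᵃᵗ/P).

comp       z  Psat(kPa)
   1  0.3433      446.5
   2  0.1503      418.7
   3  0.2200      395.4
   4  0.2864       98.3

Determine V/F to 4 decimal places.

Raoult's law: Kᵢ = Pᵢˢᵃᵗ/P = Pᵢˢᵃᵗ/233.4.
  K_1 = 446.5/233.4 = 1.913025, K_2 = 418.7/233.4 = 1.793916, K_3 = 395.4/233.4 = 1.694087, K_4 = 98.3/233.4 = 0.421165
Material balance + equilibrium reduce to Σ zᵢ(Kᵢ−1)/(1+V/F(Kᵢ−1)) = 0.
Check two-phase: ΣzᵢKᵢ = 1.4197 > 1 and Σzᵢ/Kᵢ = 1.0731 > 1, so g(0) = 0.4197 > 0 and g(1) = -0.0731 < 0.
Iterate (Newton) starting at V/F = 0.5:
  V/F = 0.5000: g = 0.18068, g' = -0.4319 → V/F = 0.9183
  V/F = 0.9183: g = -0.02114, g' = -0.5932 → V/F = 0.8827
  V/F = 0.8827: g = -0.00056, g' = -0.5624 → V/F = 0.8817
Converged at V/F = 0.8817.

V/F = 0.8817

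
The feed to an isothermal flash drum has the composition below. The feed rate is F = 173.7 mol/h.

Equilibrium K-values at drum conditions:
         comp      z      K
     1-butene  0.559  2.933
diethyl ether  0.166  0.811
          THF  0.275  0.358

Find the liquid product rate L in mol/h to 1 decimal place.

Material balance + equilibrium reduce to Σ zᵢ(Kᵢ−1)/(1+ψ(Kᵢ−1)) = 0.
g(0) = ΣzᵢKᵢ − 1 = 0.873 and g(1) = 1 − Σzᵢ/Kᵢ = -0.163, so a root lies in (0, 1).
Iterate (Newton) starting at ψ = 0.43:
  ψ = 0.430: g = 0.3121, g' = -0.846 → ψ = 0.799
  ψ = 0.799: g = 0.0254, g' = -0.808 → ψ = 0.830
Converged at ψ = 0.830.
Then V = ψ·F = 0.8297·173.7 = 144.1 mol/h and L = F − V = 29.6 mol/h.

L = 29.6 mol/h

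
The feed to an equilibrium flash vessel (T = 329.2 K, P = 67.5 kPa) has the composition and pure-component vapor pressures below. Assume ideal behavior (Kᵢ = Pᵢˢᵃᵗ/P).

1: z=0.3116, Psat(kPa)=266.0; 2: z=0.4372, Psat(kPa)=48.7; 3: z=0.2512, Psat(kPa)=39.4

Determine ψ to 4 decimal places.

Raoult's law: Kᵢ = Pᵢˢᵃᵗ/P = Pᵢˢᵃᵗ/67.5.
  K_1 = 266.0/67.5 = 3.940741, K_2 = 48.7/67.5 = 0.721481, K_3 = 39.4/67.5 = 0.583704
Iterate (Newton) starting at ψ = 0.5:
  ψ = 0.5000: g = 0.09740, g' = -0.5568 → ψ = 0.6749
  ψ = 0.6749: g = 0.01160, g' = -0.4381 → ψ = 0.7014
  ψ = 0.7014: g = 0.00016, g' = -0.4265 → ψ = 0.7018
Converged at ψ = 0.7018.

ψ = 0.7018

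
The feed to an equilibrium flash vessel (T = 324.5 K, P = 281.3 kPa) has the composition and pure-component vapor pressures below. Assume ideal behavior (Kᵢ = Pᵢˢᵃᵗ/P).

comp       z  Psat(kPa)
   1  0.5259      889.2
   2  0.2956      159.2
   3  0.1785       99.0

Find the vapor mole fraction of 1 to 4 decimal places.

Raoult's law: Kᵢ = Pᵢˢᵃᵗ/P = Pᵢˢᵃᵗ/281.3.
  K_1 = 889.2/281.3 = 3.161038, K_2 = 159.2/281.3 = 0.565944, K_3 = 99.0/281.3 = 0.351937
Rachford–Rice: g(ψ) = Σ zᵢ(Kᵢ−1)/(1+ψ(Kᵢ−1)) = 0.
Feasibility: ΣzᵢKᵢ = 1.8925, Σzᵢ/Kᵢ = 1.1959 — both > 1, two phases present.
Newton–Raphson from ψ = 0.5:
  ψ = 0.5000: g = 0.21125, g' = -0.8223 → ψ = 0.7569
  ψ = 0.7569: g = 0.01305, g' = -0.7659 → ψ = 0.7739
Converged at ψ = 0.7739.
Compositions from xᵢ = zᵢ/(1+ψ(Kᵢ−1)), yᵢ = Kᵢxᵢ:
  1: x = 0.1968, y = 0.6221
  2: x = 0.4451, y = 0.2519
  3: x = 0.3581, y = 0.1260

y_1 = 0.6221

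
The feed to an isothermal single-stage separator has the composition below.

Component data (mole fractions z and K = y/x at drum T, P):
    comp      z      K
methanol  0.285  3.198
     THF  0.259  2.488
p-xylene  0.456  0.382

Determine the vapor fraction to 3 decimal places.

Let ψ = V/F and solve Σ zᵢ(Kᵢ−1)/(1+ψ(Kᵢ−1)) = 0.
Check two-phase: ΣzᵢKᵢ = 1.730 > 1 and Σzᵢ/Kᵢ = 1.387 > 1, so g(0) = 0.730 > 0 and g(1) = -0.387 < 0.
Iterate (Newton) starting at ψ = 0.5:
  ψ = 0.500: g = 0.1116, g' = -0.866 → ψ = 0.629
  ψ = 0.629: g = 0.0011, g' = -0.862 → ψ = 0.630
Converged at ψ = 0.630.

ψ = 0.630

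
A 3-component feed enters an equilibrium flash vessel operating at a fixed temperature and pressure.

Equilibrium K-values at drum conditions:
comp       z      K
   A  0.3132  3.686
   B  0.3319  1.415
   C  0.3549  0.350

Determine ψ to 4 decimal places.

ψ = 0.6695

Material balance + equilibrium reduce to Σ zᵢ(Kᵢ−1)/(1+ψ(Kᵢ−1)) = 0.
Check two-phase: ΣzᵢKᵢ = 1.7483 > 1 and Σzᵢ/Kᵢ = 1.3335 > 1, so g(0) = 0.7483 > 0 and g(1) = -0.3335 < 0.
Newton iteration, ψ⁰ = 0.5:
  ψ = 0.5000: g = 0.13136, g' = -0.7799 → ψ = 0.6684
  ψ = 0.6684: g = 0.00085, g' = -0.7930 → ψ = 0.6695
Converged at ψ = 0.6695.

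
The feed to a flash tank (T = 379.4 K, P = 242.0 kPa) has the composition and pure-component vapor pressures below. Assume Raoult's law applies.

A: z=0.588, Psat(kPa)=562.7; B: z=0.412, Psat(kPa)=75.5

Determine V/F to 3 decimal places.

V/F = 0.544

Raoult's law: Kᵢ = Pᵢˢᵃᵗ/P = Pᵢˢᵃᵗ/242.0.
  K_A = 562.7/242.0 = 2.32521, K_B = 75.5/242.0 = 0.31198
Material balance + equilibrium reduce to Σ zᵢ(Kᵢ−1)/(1+V/F(Kᵢ−1)) = 0.
g(0) = ΣzᵢKᵢ − 1 = 0.496 and g(1) = 1 − Σzᵢ/Kᵢ = -0.573, so a root lies in (0, 1).
Newton–Raphson from V/F = 0.5:
  V/F = 0.500: g = 0.0366, g' = -0.827 → V/F = 0.544
Converged at V/F = 0.544.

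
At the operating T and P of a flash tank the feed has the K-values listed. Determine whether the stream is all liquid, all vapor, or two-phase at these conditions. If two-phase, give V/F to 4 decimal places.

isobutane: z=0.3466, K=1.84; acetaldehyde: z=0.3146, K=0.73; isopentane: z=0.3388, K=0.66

two-phase, V/F = 0.3519

ΣzᵢKᵢ = 1.0910; Σzᵢ/Kᵢ = 1.1327.
Both exceed 1, so a two-phase solution exists.
Iterate (Newton) starting at ψ = 0.5:
  ψ = 0.5000: g = -0.03195, g' = -0.2088 → ψ = 0.3470
  ψ = 0.3470: g = 0.00112, g' = -0.2249 → ψ = 0.3519
Converged at ψ = 0.3519.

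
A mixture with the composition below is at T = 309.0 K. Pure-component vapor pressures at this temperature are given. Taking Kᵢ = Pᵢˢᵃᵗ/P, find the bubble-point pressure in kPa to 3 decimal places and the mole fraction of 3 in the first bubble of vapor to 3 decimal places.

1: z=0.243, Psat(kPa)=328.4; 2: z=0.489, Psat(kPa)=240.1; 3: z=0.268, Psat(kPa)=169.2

Pbub = 242.556 kPa, y_3 = 0.187

At the bubble point ψ → 0, so ΣzᵢKᵢ = 1 with Kᵢ = Pᵢˢᵃᵗ/P ⇒ P = ΣzᵢPᵢˢᵃᵗ.
P = 0.243·328.4 + 0.489·240.1 + 0.268·169.2 = 242.556 kPa
yᵢ = zᵢPᵢˢᵃᵗ/P ⇒ y_3 = 0.268·169.2/242.556 = 0.187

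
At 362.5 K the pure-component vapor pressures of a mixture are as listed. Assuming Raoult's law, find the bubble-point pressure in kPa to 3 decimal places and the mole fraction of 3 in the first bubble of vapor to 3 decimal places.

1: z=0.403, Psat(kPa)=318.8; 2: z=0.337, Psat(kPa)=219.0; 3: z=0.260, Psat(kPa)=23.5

At the bubble point ψ → 0, so ΣzᵢKᵢ = 1 with Kᵢ = Pᵢˢᵃᵗ/P ⇒ P = ΣzᵢPᵢˢᵃᵗ.
P = 0.403·318.8 + 0.337·219.0 + 0.260·23.5 = 208.389 kPa
yᵢ = zᵢPᵢˢᵃᵗ/P ⇒ y_3 = 0.260·23.5/208.389 = 0.029

Pbub = 208.389 kPa, y_3 = 0.029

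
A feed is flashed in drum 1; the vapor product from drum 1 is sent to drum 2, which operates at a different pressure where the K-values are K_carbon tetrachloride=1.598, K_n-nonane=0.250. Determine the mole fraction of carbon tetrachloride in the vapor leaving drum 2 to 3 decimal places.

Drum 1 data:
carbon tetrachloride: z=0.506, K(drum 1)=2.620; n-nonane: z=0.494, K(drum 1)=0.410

Drum 1:
Rachford–Rice: g(ψ₁) = Σ zᵢ(Kᵢ−1)/(1+ψ₁(Kᵢ−1)) = 0.
g(0) = ΣzᵢKᵢ − 1 = 0.528 and g(1) = 1 − Σzᵢ/Kᵢ = -0.398, so a root lies in (0, 1).
Iterate (Newton) starting at ψ₁ = 0.33:
  ψ₁ = 0.330: g = 0.1722, g' = -0.829 → ψ₁ = 0.538
  ψ₁ = 0.538: g = 0.0112, g' = -0.748 → ψ₁ = 0.553
Converged at ψ₁ = 0.553.
Drum-1 compositions:
  carbon tetrachloride: x = 0.267, y = 0.699
  n-nonane: x = 0.733, y = 0.301
Drum-2 feed = drum-1 vapor: z₂ = (0.6995, 0.3005).
Drum 2:
Rachford–Rice: g(ψ₂) = Σ zᵢ(Kᵢ−1)/(1+ψ₂(Kᵢ−1)) = 0.
Check two-phase: ΣzᵢKᵢ = 1.193 > 1 and Σzᵢ/Kᵢ = 1.640 > 1, so g(0) = 0.193 > 0 and g(1) = -0.640 < 0.
Iterate (Newton) starting at ψ₂ = 0.39:
  ψ₂ = 0.390: g = 0.0206, g' = -0.502 → ψ₂ = 0.431
  ψ₂ = 0.431: g = -0.0005, g' = -0.527 → ψ₂ = 0.430
Converged at ψ₂ = 0.430.
  carbon tetrachloride: x = 0.556, y = 0.889
  n-nonane: x = 0.444, y = 0.111

y_carbon tetrachloride (drum 2) = 0.889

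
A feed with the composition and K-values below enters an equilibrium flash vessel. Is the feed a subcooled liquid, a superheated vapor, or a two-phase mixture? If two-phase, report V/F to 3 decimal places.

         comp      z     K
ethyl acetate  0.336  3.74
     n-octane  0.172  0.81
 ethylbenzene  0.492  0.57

ΣzᵢKᵢ = 1.676; Σzᵢ/Kᵢ = 1.165.
Both exceed 1, so a two-phase solution exists.
Material balance + equilibrium reduce to Σ zᵢ(Kᵢ−1)/(1+ψ(Kᵢ−1)) = 0.
Iterate (Newton) starting at ψ = 0.51:
  ψ = 0.510: g = 0.0768, g' = -0.596 → ψ = 0.639
  ψ = 0.639: g = 0.0058, g' = -0.514 → ψ = 0.650
Converged at ψ = 0.650.

two-phase, V/F = 0.650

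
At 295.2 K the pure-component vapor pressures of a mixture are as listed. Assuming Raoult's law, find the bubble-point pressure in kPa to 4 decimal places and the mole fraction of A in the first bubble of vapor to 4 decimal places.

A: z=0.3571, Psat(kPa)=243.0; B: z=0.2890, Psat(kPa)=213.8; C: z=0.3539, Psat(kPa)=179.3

Pbub = 212.0178 kPa, y_A = 0.4093

At the bubble point ψ → 0, so ΣzᵢKᵢ = 1 with Kᵢ = Pᵢˢᵃᵗ/P ⇒ P = ΣzᵢPᵢˢᵃᵗ.
P = 0.3571·243.0 + 0.2890·213.8 + 0.3539·179.3 = 212.0178 kPa
yᵢ = zᵢPᵢˢᵃᵗ/P ⇒ y_A = 0.3571·243.0/212.0178 = 0.4093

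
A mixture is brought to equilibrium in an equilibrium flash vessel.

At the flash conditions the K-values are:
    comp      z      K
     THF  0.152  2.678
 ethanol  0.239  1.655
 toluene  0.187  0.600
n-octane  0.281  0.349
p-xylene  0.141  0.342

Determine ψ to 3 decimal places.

Let ψ = V/F and solve Σ zᵢ(Kᵢ−1)/(1+ψ(Kᵢ−1)) = 0.
Check two-phase: ΣzᵢKᵢ = 1.061 > 1 and Σzᵢ/Kᵢ = 1.730 > 1, so g(0) = 0.061 > 0 and g(1) = -0.730 < 0.
Newton iteration, ψ⁰ = 0.58:
  ψ = 0.580: g = -0.2986, g' = -0.682 → ψ = 0.142
  ψ = 0.142: g = -0.0339, g' = -0.618 → ψ = 0.087
  ψ = 0.087: g = 0.0009, g' = -0.652 → ψ = 0.088
Converged at ψ = 0.088.

ψ = 0.088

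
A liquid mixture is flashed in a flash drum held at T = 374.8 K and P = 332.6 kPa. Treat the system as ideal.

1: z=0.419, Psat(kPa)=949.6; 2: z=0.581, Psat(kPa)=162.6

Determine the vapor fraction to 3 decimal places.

ψ = 0.507

Raoult's law: Kᵢ = Pᵢˢᵃᵗ/P = Pᵢˢᵃᵗ/332.6.
  K_1 = 949.6/332.6 = 2.85508, K_2 = 162.6/332.6 = 0.48888
Iterate (Newton) starting at ψ = 0.41:
  ψ = 0.410: g = 0.0658, g' = -0.708 → ψ = 0.503
  ψ = 0.503: g = 0.0024, g' = -0.661 → ψ = 0.507
Converged at ψ = 0.507.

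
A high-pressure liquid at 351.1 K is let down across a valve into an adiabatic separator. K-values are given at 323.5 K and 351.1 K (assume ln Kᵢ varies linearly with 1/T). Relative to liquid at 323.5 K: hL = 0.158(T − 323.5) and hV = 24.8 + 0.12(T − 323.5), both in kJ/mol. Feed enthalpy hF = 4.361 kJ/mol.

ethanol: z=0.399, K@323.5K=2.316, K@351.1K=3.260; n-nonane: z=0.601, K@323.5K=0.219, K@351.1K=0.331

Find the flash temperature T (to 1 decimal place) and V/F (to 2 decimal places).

Adiabatic flash: solve Rachford–Rice at each trial T, then check hF = ψ·hV(T) + (1−ψ)·hL(T).
  T = 323.5 K: K = (2.316, 0.219), RR gives ψ = 0.054, H_out = 1.344 kJ/mol
  T = 351.1 K: K = (3.260, 0.331), RR gives ψ = 0.330, H_out = 12.210 kJ/mol
  T = 337.3 K: K = (2.767, 0.272), RR gives ψ = 0.208, H_out = 7.220 kJ/mol
  T = 330.4 K: K = (2.536, 0.244), RR gives ψ = 0.137, H_out = 4.448 kJ/mol
  T = 326.9 K: K = (2.423, 0.231), RR gives ψ = 0.097, H_out = 2.924 kJ/mol
  T = 328.6 K: K = (2.478, 0.238), RR gives ψ = 0.117, H_out = 3.676 kJ/mol
Linear interpolation between T = 328.6 (H_out = 3.676) and T = 330.4 (H_out = 4.448) on hF = 4.361 gives T ≈ 330.2 K, at which ψ = 0.13.

T = 330.2 K, V/F = 0.13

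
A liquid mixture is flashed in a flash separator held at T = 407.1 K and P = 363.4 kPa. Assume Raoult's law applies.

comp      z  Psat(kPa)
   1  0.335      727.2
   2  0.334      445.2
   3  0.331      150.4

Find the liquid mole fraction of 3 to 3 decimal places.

Raoult's law: Kᵢ = Pᵢˢᵃᵗ/P = Pᵢˢᵃᵗ/363.4.
  K_1 = 727.2/363.4 = 2.00110, K_2 = 445.2/363.4 = 1.22510, K_3 = 150.4/363.4 = 0.41387
Rachford–Rice: g(β) = Σ zᵢ(Kᵢ−1)/(1+β(Kᵢ−1)) = 0.
Check two-phase: ΣzᵢKᵢ = 1.217 > 1 and Σzᵢ/Kᵢ = 1.240 > 1, so g(0) = 0.217 > 0 and g(1) = -0.240 < 0.
Iterate (Newton) starting at β = 0.59:
  β = 0.590: g = -0.0194, g' = -0.412 → β = 0.543
  β = 0.543: g = -0.0003, g' = -0.399 → β = 0.542
Converged at β = 0.542.
Compositions from xᵢ = zᵢ/(1+β(Kᵢ−1)), yᵢ = Kᵢxᵢ:
  1: x = 0.217, y = 0.435
  2: x = 0.298, y = 0.365
  3: x = 0.485, y = 0.201

x_3 = 0.485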